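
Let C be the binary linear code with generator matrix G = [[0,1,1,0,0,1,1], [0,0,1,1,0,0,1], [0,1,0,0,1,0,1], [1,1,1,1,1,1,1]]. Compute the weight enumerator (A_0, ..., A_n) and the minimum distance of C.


Weight distribution: A_0 = 1, A_3 = 7, A_4 = 7, A_7 = 1. Minimum distance d = 3.

Enumerate all 2^4 = 16 messages m ∈ F_2^4.
For each, compute codeword c = mG in F_2^7, then tally its weight.
  m = 0000 → c = 0000000, weight = 0.
  m = 1000 → c = 0110011, weight = 4.
  m = 0100 → c = 0011001, weight = 3.
  m = 1100 → c = 0101010, weight = 3.
  m = 0010 → c = 0100101, weight = 3.
  m = 1010 → c = 0010110, weight = 3.
  m = 0110 → c = 0111100, weight = 4.
  m = 1110 → c = 0001111, weight = 4.
  m = 0001 → c = 1111111, weight = 7.
  m = 1001 → c = 1001100, weight = 3.
  m = 0101 → c = 1100110, weight = 4.
  m = 1101 → c = 1010101, weight = 4.
  m = 0011 → c = 1011010, weight = 4.
  m = 1011 → c = 1101001, weight = 4.
  m = 0111 → c = 1000011, weight = 3.
  m = 1111 → c = 1110000, weight = 3.
Tally weights:
  weight 0: 1 codewords.
  weight 3: 7 codewords.
  weight 4: 7 codewords.
  weight 7: 1 codewords.
Minimum distance d = smallest w > 0 with A_w > 0 = 3.
Sanity: Σ A_w = 16 = 2^4 = 16 ✓.


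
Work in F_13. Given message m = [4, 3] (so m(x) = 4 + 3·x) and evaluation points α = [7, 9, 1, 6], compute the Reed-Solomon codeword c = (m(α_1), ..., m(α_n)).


c = [12, 5, 7, 9]

Message polynomial: m(x) = 4 + 3·x (mod 13).
For each evaluation point α_i, compute m(α_i) mod 13:
  α_1 = 7: Horner steps 3 → 12, so m(7) = 12.
  α_2 = 9: Horner steps 3 → 5, so m(9) = 5.
  α_3 = 1: Horner steps 3 → 7, so m(1) = 7.
  α_4 = 6: Horner steps 3 → 9, so m(6) = 9.
Codeword c = [12, 5, 7, 9] ∈ F_13^4.


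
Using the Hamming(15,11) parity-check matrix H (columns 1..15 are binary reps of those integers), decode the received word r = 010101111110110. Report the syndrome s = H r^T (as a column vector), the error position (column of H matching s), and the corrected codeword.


s = (0, 1, 0, 0)^T, error position = 4, corrected codeword c = 010001111110110

Compute s = H r^T mod 2 one row at a time:
  s_1 = 1 + 1 + 1 + 1 + 0 + 1 + 1 + 0 = 6 ≡ 0 (mod 2).
  s_2 = 1 + 0 + 1 + 1 + 0 + 1 + 1 + 0 = 5 ≡ 1 (mod 2).
  s_3 = 1 + 0 + 1 + 1 + 1 + 1 + 1 + 0 = 6 ≡ 0 (mod 2).
  s_4 = 0 + 0 + 0 + 1 + 1 + 1 + 1 + 0 = 4 ≡ 0 (mod 2).
s = (0, 1, 0, 0)^T — this equals column 4 of H (binary 0100), so error is at position 4.
Correct: flip bit 4 of r = 010101111110110 to get c = 010001111110110.


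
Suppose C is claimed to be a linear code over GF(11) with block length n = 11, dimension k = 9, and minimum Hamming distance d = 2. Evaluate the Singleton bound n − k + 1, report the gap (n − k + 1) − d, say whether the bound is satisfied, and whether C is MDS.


Singleton RHS = n − k + 1 = 3, slack = 1, bound satisfied, not MDS.

Singleton bound: d ≤ n − k + 1.
Here n = 11, k = 9, so n − k + 1 = 3.
Given d = 2, check d ≤ 3: YES.
Slack = (n − k + 1) − d = 1.
The code is NOT MDS (slack = 1 > 0).
Description: the claimed parameters are [11, 9, 2]_11; such a code would be non-MDS.


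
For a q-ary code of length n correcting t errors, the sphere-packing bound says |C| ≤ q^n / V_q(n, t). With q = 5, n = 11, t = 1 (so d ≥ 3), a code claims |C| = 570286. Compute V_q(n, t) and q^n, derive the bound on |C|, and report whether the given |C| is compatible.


V_q(n, t) = 45, q^n = 48828125, Hamming bound = 1085069, |C| = 570286 ≤ bound (satisfied).

Step 1: Compute V_q(n, t) = Σ_{j=0}^1 C(n, j) (q−1)^j.
  j = 0: C(11,0)·(4)^0 = 1·1 = 1.
  j = 1: C(11,1)·(4)^1 = 11·4 = 44.
  V_q(n, t) = 1 + 44 = 45.
Step 2: q^n = 5^11 = 48828125.
Step 3: Hamming bound ⌊q^n / V_q(n,t)⌋ = ⌊48828125/45⌋ = 1085069.
Step 4: Compare |C| = 570286 to 1085069: satisfied.
The claimed |C| lies below the Hamming bound.


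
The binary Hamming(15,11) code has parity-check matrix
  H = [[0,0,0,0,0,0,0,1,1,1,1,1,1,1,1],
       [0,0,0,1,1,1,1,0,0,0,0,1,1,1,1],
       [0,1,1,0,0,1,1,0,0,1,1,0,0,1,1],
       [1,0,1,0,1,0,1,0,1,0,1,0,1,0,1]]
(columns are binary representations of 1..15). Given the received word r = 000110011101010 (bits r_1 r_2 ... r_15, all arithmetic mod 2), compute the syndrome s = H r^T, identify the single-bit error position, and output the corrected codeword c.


s = (1, 0, 0, 0)^T, error position = 8, corrected codeword c = 000110001101010

Compute s = H r^T mod 2 one row at a time:
  s_1 = 1 + 1 + 1 + 0 + 1 + 0 + 1 + 0 = 5 ≡ 1 (mod 2).
  s_2 = 1 + 1 + 0 + 0 + 1 + 0 + 1 + 0 = 4 ≡ 0 (mod 2).
  s_3 = 0 + 0 + 0 + 0 + 1 + 0 + 1 + 0 = 2 ≡ 0 (mod 2).
  s_4 = 0 + 0 + 1 + 0 + 1 + 0 + 0 + 0 = 2 ≡ 0 (mod 2).
s = (1, 0, 0, 0)^T — this equals column 8 of H (binary 1000), so error is at position 8.
Correct: flip bit 8 of r = 000110011101010 to get c = 000110001101010.


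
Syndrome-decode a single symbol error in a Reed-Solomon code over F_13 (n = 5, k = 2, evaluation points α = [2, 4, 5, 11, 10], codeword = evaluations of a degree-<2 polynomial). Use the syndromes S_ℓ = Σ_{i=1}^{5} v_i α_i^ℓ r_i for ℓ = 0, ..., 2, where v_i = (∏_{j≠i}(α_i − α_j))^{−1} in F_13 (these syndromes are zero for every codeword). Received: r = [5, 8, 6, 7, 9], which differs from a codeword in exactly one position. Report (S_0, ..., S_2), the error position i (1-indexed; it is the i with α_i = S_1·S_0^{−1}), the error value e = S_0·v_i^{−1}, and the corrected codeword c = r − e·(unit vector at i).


S = (2, 4, 8), error at position 1, error magnitude e = 6, c = [12, 8, 6, 7, 9].

Step 1: column multipliers v_i = (∏_{j≠i}(α_i − α_j))^{−1} mod 13.
  i = 1 (α = 2): (2−4)(2−5)(2−11)(2−10) = (−2)·(−3)·(−9)·(−8) = 432 ≡ 3, so v_1 = 3^{−1} = 9 (mod 13).
  i = 2 (α = 4): (4−2)(4−5)(4−11)(4−10) = 2·(−1)·(−7)·(−6) = −84 ≡ 7, so v_2 = 7^{−1} = 2 (mod 13).
  i = 3 (α = 5): (5−2)(5−4)(5−11)(5−10) = 3·1·(−6)·(−5) = 90 ≡ 12, so v_3 = 12^{−1} = 12 (mod 13).
  i = 4 (α = 11): (11−2)(11−4)(11−5)(11−10) = 9·7·6·1 = 378 ≡ 1, so v_4 = 1^{−1} = 1 (mod 13).
  i = 5 (α = 10): (10−2)(10−4)(10−5)(10−11) = 8·6·5·(−1) = −240 ≡ 7, so v_5 = 7^{−1} = 2 (mod 13).
  v = [9, 2, 12, 1, 2].
Step 2: syndromes of r = [5, 8, 6, 7, 9] (all sums mod 13).
  S_0 = Σ v_i r_i = 9·5 + 2·8 + 12·6 + 1·7 + 2·9 = 158 ≡ 2.
  S_1 = Σ v_i α_i r_i = 9·2·5 + 2·4·8 + 12·5·6 + 1·11·7 + 2·10·9 = 771 ≡ 4.
  α_i^2 mod 13 = [4, 3, 12, 4, 9].
  S_2 = Σ v_i α_i^2 r_i = 9·4·5 + 2·3·8 + 12·12·6 + 1·4·7 + 2·9·9 = 1282 ≡ 8.
  S = (2, 4, 8) ≠ 0, so r is not a codeword (an error is present).
Step 3: locate the error. For a single error e at position i, S_ℓ = v_i·e·α_i^ℓ, so α_err = S_1/S_0.
  S_0^{−1} = 2^{−1} = 7 (mod 13), so α_err = 4·7 = 28 ≡ 2 = α_1. Error position i = 1.
  Consistency check: S_2/S_1 = 8·10 = 80 ≡ 2 = α_err ✓ (single-error assumption holds).
Step 4: error magnitude e = S_0/v_1 = S_0·∏_{j≠1}(α_1 − α_j) = 2·3 = 6 ≡ 6 (mod 13).
Step 5: correct position 1: c_1 = r_1 − e = 5 − 6 ≡ 12 (mod 13). Hence c = [12, 8, 6, 7, 9].
  Check: interpolating c through the α_i gives m(x) = 3 + 11·x (degree < 2) with m(α_i) = c_i for every i, so c is indeed a codeword.


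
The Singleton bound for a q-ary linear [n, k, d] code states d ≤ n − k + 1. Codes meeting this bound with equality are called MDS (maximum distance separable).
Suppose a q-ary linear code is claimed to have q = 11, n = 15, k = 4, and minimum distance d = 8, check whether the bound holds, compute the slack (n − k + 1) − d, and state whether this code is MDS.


Singleton RHS = n − k + 1 = 12, slack = 4, bound satisfied, not MDS.

Singleton bound: d ≤ n − k + 1.
Here n = 15, k = 4, so n − k + 1 = 12.
Given d = 8, check d ≤ 12: YES.
Slack = (n − k + 1) − d = 4.
The code is NOT MDS (slack = 4 > 0).
Description: the claimed parameters are [15, 4, 8]_11; such a code would be non-MDS.


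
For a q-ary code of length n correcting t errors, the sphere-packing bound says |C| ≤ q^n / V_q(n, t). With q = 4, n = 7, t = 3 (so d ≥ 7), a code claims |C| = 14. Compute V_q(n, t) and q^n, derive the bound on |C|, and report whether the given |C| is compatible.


V_q(n, t) = 1156, q^n = 16384, Hamming bound = 14, |C| = 14 ≤ bound (satisfied).

Step 1: Compute V_q(n, t) = Σ_{j=0}^3 C(n, j) (q−1)^j.
  j = 0: C(7,0)·(3)^0 = 1·1 = 1.
  j = 1: C(7,1)·(3)^1 = 7·3 = 21.
  j = 2: C(7,2)·(3)^2 = 21·9 = 189.
  j = 3: C(7,3)·(3)^3 = 35·27 = 945.
  V_q(n, t) = 1 + 21 + 189 + 945 = 1156.
Step 2: q^n = 4^7 = 16384.
Step 3: Hamming bound ⌊q^n / V_q(n,t)⌋ = ⌊16384/1156⌋ = 14.
Step 4: Compare |C| = 14 to 14: satisfied.
The claimed |C| lies at the Hamming bound (tight).


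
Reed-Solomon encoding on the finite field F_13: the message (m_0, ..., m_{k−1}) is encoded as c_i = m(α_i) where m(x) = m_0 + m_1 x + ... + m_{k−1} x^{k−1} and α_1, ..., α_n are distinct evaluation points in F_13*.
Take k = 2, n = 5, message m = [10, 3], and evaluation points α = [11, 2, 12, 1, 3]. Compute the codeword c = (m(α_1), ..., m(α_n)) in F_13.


c = [4, 3, 7, 0, 6]

Message polynomial: m(x) = 10 + 3·x (mod 13).
For each evaluation point α_i, compute m(α_i) mod 13:
  α_1 = 11: Horner steps 3 → 4, so m(11) = 4.
  α_2 = 2: Horner steps 3 → 3, so m(2) = 3.
  α_3 = 12: Horner steps 3 → 7, so m(12) = 7.
  α_4 = 1: Horner steps 3 → 0, so m(1) = 0.
  α_5 = 3: Horner steps 3 → 6, so m(3) = 6.
Codeword c = [4, 3, 7, 0, 6] ∈ F_13^5.


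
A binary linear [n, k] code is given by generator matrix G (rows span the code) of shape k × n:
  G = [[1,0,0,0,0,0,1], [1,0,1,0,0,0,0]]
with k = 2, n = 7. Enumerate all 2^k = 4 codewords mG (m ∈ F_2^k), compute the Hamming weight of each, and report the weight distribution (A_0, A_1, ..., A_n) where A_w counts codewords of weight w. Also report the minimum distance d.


Weight distribution: A_0 = 1, A_2 = 3. Minimum distance d = 2.

Enumerate all 2^2 = 4 messages m ∈ F_2^2.
For each, compute codeword c = mG in F_2^7, then tally its weight.
  m = 00 → c = 0000000, weight = 0.
  m = 10 → c = 1000001, weight = 2.
  m = 01 → c = 1010000, weight = 2.
  m = 11 → c = 0010001, weight = 2.
Tally weights:
  weight 0: 1 codewords.
  weight 2: 3 codewords.
Minimum distance d = smallest w > 0 with A_w > 0 = 2.
Sanity: Σ A_w = 4 = 2^2 = 4 ✓.


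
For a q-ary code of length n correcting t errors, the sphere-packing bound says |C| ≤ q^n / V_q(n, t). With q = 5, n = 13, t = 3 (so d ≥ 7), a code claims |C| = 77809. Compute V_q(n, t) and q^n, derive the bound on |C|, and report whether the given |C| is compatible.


V_q(n, t) = 19605, q^n = 1220703125, Hamming bound = 62264, |C| = 77809 > bound (violated).

Step 1: Compute V_q(n, t) = Σ_{j=0}^3 C(n, j) (q−1)^j.
  j = 0: C(13,0)·(4)^0 = 1·1 = 1.
  j = 1: C(13,1)·(4)^1 = 13·4 = 52.
  j = 2: C(13,2)·(4)^2 = 78·16 = 1248.
  j = 3: C(13,3)·(4)^3 = 286·64 = 18304.
  V_q(n, t) = 1 + 52 + 1248 + 18304 = 19605.
Step 2: q^n = 5^13 = 1220703125.
Step 3: Hamming bound ⌊q^n / V_q(n,t)⌋ = ⌊1220703125/19605⌋ = 62264.
Step 4: Compare |C| = 77809 to 62264: violated.
The claimed |C| lies above the Hamming bound, so no 5-ary code of length 13 with d ≥ 7 can have 77809 codewords.


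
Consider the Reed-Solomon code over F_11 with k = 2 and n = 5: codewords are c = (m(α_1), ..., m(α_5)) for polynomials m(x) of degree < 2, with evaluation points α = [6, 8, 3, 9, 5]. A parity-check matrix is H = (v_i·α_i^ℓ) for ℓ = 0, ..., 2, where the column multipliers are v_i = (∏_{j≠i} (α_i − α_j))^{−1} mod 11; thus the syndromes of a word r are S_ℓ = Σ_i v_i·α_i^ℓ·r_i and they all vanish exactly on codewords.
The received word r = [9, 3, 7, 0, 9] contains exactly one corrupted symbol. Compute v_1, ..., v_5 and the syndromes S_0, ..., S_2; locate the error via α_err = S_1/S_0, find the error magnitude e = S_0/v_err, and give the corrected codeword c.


S = (7, 2, 10), error at position 5, error magnitude e = 8, c = [9, 3, 7, 0, 1].

Step 1: column multipliers v_i = (∏_{j≠i}(α_i − α_j))^{−1} mod 11.
  i = 1 (α = 6): (6−8)(6−3)(6−9)(6−5) = (−2)·3·(−3)·1 = 18 ≡ 7, so v_1 = 7^{−1} = 8 (mod 11).
  i = 2 (α = 8): (8−6)(8−3)(8−9)(8−5) = 2·5·(−1)·3 = −30 ≡ 3, so v_2 = 3^{−1} = 4 (mod 11).
  i = 3 (α = 3): (3−6)(3−8)(3−9)(3−5) = (−3)·(−5)·(−6)·(−2) = 180 ≡ 4, so v_3 = 4^{−1} = 3 (mod 11).
  i = 4 (α = 9): (9−6)(9−8)(9−3)(9−5) = 3·1·6·4 = 72 ≡ 6, so v_4 = 6^{−1} = 2 (mod 11).
  i = 5 (α = 5): (5−6)(5−8)(5−3)(5−9) = (−1)·(−3)·2·(−4) = −24 ≡ 9, so v_5 = 9^{−1} = 5 (mod 11).
  v = [8, 4, 3, 2, 5].
Step 2: syndromes of r = [9, 3, 7, 0, 9] (all sums mod 11).
  S_0 = Σ v_i r_i = 8·9 + 4·3 + 3·7 + 2·0 + 5·9 = 150 ≡ 7.
  S_1 = Σ v_i α_i r_i = 8·6·9 + 4·8·3 + 3·3·7 + 2·9·0 + 5·5·9 = 816 ≡ 2.
  α_i^2 mod 11 = [3, 9, 9, 4, 3].
  S_2 = Σ v_i α_i^2 r_i = 8·3·9 + 4·9·3 + 3·9·7 + 2·4·0 + 5·3·9 = 648 ≡ 10.
  S = (7, 2, 10) ≠ 0, so r is not a codeword (an error is present).
Step 3: locate the error. For a single error e at position i, S_ℓ = v_i·e·α_i^ℓ, so α_err = S_1/S_0.
  S_0^{−1} = 7^{−1} = 8 (mod 11), so α_err = 2·8 = 16 ≡ 5 = α_5. Error position i = 5.
  Consistency check: S_2/S_1 = 10·6 = 60 ≡ 5 = α_err ✓ (single-error assumption holds).
Step 4: error magnitude e = S_0/v_5 = S_0·∏_{j≠5}(α_5 − α_j) = 7·9 = 63 ≡ 8 (mod 11).
Step 5: correct position 5: c_5 = r_5 − e = 9 − 8 ≡ 1 (mod 11). Hence c = [9, 3, 7, 0, 1].
  Check: interpolating c through the α_i gives m(x) = 5 + 8·x (degree < 2) with m(α_i) = c_i for every i, so c is indeed a codeword.


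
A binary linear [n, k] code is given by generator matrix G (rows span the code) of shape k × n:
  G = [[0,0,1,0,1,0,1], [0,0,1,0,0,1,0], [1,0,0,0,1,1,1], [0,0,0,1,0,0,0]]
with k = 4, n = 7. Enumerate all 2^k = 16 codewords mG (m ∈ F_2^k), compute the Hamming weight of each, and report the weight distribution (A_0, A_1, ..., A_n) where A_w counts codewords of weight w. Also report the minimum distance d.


Weight distribution: A_0 = 1, A_1 = 2, A_2 = 2, A_3 = 4, A_4 = 5, A_5 = 2. Minimum distance d = 1.

Enumerate all 2^4 = 16 messages m ∈ F_2^4.
For each, compute codeword c = mG in F_2^7, then tally its weight.
  m = 0000 → c = 0000000, weight = 0.
  m = 1000 → c = 0010101, weight = 3.
  m = 0100 → c = 0010010, weight = 2.
  m = 1100 → c = 0000111, weight = 3.
  m = 0010 → c = 1000111, weight = 4.
  m = 1010 → c = 1010010, weight = 3.
  m = 0110 → c = 1010101, weight = 4.
  m = 1110 → c = 1000000, weight = 1.
  m = 0001 → c = 0001000, weight = 1.
  m = 1001 → c = 0011101, weight = 4.
  m = 0101 → c = 0011010, weight = 3.
  m = 1101 → c = 0001111, weight = 4.
  m = 0011 → c = 1001111, weight = 5.
  m = 1011 → c = 1011010, weight = 4.
  m = 0111 → c = 1011101, weight = 5.
  m = 1111 → c = 1001000, weight = 2.
Tally weights:
  weight 0: 1 codewords.
  weight 1: 2 codewords.
  weight 2: 2 codewords.
  weight 3: 4 codewords.
  weight 4: 5 codewords.
  weight 5: 2 codewords.
Minimum distance d = smallest w > 0 with A_w > 0 = 1.
Sanity: Σ A_w = 16 = 2^4 = 16 ✓.


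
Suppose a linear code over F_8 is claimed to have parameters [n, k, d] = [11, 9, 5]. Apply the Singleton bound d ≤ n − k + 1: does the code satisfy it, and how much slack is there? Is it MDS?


Singleton RHS = n − k + 1 = 3, slack = -2, bound violated (no such code; not MDS).

Singleton bound: d ≤ n − k + 1.
Here n = 11, k = 9, so n − k + 1 = 3.
Given d = 5, check d ≤ 3: NO.
Slack = (n − k + 1) − d = -2.
The slack is negative: d = 5 exceeds n − k + 1 = 3 by 2, so the Singleton bound is violated and no linear [11, 9, 5]_8 code can exist. In particular it is not MDS (MDS requires d = n − k + 1 exactly).
Description: the claimed parameters are [11, 9, 5]_8; such a code would be impossible (violates the Singleton bound).


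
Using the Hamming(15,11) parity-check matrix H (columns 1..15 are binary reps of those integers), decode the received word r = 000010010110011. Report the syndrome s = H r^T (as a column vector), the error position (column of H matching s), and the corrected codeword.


s = (1, 1, 0, 1)^T, error position = 13, corrected codeword c = 000010010110111

Compute s = H r^T mod 2 one row at a time:
  s_1 = 1 + 0 + 1 + 1 + 0 + 0 + 1 + 1 = 5 ≡ 1 (mod 2).
  s_2 = 0 + 1 + 0 + 0 + 0 + 0 + 1 + 1 = 3 ≡ 1 (mod 2).
  s_3 = 0 + 0 + 0 + 0 + 1 + 1 + 1 + 1 = 4 ≡ 0 (mod 2).
  s_4 = 0 + 0 + 1 + 0 + 0 + 1 + 0 + 1 = 3 ≡ 1 (mod 2).
s = (1, 1, 0, 1)^T — this equals column 13 of H (binary 1101), so error is at position 13.
Correct: flip bit 13 of r = 000010010110011 to get c = 000010010110111.


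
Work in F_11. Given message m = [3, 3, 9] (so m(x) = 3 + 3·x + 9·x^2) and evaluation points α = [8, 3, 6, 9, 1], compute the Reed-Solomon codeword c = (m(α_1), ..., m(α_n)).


c = [9, 5, 4, 0, 4]

Message polynomial: m(x) = 3 + 3·x + 9·x^2 (mod 11).
For each evaluation point α_i, compute m(α_i) mod 11:
  α_1 = 8: Horner steps 9 → 9 → 9, so m(8) = 9.
  α_2 = 3: Horner steps 9 → 8 → 5, so m(3) = 5.
  α_3 = 6: Horner steps 9 → 2 → 4, so m(6) = 4.
  α_4 = 9: Horner steps 9 → 7 → 0, so m(9) = 0.
  α_5 = 1: Horner steps 9 → 1 → 4, so m(1) = 4.
Codeword c = [9, 5, 4, 0, 4] ∈ F_11^5.


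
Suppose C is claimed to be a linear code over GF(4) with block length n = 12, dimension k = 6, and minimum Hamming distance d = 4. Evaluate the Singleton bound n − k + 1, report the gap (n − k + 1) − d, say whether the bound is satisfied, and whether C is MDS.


Singleton RHS = n − k + 1 = 7, slack = 3, bound satisfied, not MDS.

Singleton bound: d ≤ n − k + 1.
Here n = 12, k = 6, so n − k + 1 = 7.
Given d = 4, check d ≤ 7: YES.
Slack = (n − k + 1) − d = 3.
The code is NOT MDS (slack = 3 > 0).
Description: the claimed parameters are [12, 6, 4]_4; such a code would be non-MDS.


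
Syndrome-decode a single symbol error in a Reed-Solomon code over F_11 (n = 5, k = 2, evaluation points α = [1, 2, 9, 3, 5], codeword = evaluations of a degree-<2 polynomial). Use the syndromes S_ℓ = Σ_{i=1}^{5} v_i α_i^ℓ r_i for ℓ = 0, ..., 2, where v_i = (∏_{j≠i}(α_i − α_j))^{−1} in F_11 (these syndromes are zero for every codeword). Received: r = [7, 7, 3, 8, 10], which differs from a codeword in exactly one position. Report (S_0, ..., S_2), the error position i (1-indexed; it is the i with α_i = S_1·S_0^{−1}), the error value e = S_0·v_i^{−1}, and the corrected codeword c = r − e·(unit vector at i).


S = (5, 5, 5), error at position 1, error magnitude e = 1, c = [6, 7, 3, 8, 10].

Step 1: column multipliers v_i = (∏_{j≠i}(α_i − α_j))^{−1} mod 11.
  i = 1 (α = 1): (1−2)(1−9)(1−3)(1−5) = (−1)·(−8)·(−2)·(−4) = 64 ≡ 9, so v_1 = 9^{−1} = 5 (mod 11).
  i = 2 (α = 2): (2−1)(2−9)(2−3)(2−5) = 1·(−7)·(−1)·(−3) = −21 ≡ 1, so v_2 = 1^{−1} = 1 (mod 11).
  i = 3 (α = 9): (9−1)(9−2)(9−3)(9−5) = 8·7·6·4 = 1344 ≡ 2, so v_3 = 2^{−1} = 6 (mod 11).
  i = 4 (α = 3): (3−1)(3−2)(3−9)(3−5) = 2·1·(−6)·(−2) = 24 ≡ 2, so v_4 = 2^{−1} = 6 (mod 11).
  i = 5 (α = 5): (5−1)(5−2)(5−9)(5−3) = 4·3·(−4)·2 = −96 ≡ 3, so v_5 = 3^{−1} = 4 (mod 11).
  v = [5, 1, 6, 6, 4].
Step 2: syndromes of r = [7, 7, 3, 8, 10] (all sums mod 11).
  S_0 = Σ v_i r_i = 5·7 + 1·7 + 6·3 + 6·8 + 4·10 = 148 ≡ 5.
  S_1 = Σ v_i α_i r_i = 5·1·7 + 1·2·7 + 6·9·3 + 6·3·8 + 4·5·10 = 555 ≡ 5.
  α_i^2 mod 11 = [1, 4, 4, 9, 3].
  S_2 = Σ v_i α_i^2 r_i = 5·1·7 + 1·4·7 + 6·4·3 + 6·9·8 + 4·3·10 = 687 ≡ 5.
  S = (5, 5, 5) ≠ 0, so r is not a codeword (an error is present).
Step 3: locate the error. For a single error e at position i, S_ℓ = v_i·e·α_i^ℓ, so α_err = S_1/S_0.
  S_0^{−1} = 5^{−1} = 9 (mod 11), so α_err = 5·9 = 45 ≡ 1 = α_1. Error position i = 1.
  Consistency check: S_2/S_1 = 5·9 = 45 ≡ 1 = α_err ✓ (single-error assumption holds).
Step 4: error magnitude e = S_0/v_1 = S_0·∏_{j≠1}(α_1 − α_j) = 5·9 = 45 ≡ 1 (mod 11).
Step 5: correct position 1: c_1 = r_1 − e = 7 − 1 ≡ 6 (mod 11). Hence c = [6, 7, 3, 8, 10].
  Check: interpolating c through the α_i gives m(x) = 5 + 1·x (degree < 2) with m(α_i) = c_i for every i, so c is indeed a codeword.


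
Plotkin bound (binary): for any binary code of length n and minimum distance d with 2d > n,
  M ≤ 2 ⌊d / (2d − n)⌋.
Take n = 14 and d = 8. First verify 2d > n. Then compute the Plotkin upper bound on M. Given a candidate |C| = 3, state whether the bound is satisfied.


Plotkin bound M ≤ 8; given |C| = 3 ≤ bound (satisfied).

Check applicability: 2d = 16, n = 14.
2d − n = 2 > 0, so Plotkin applies.
Compute d/(2d−n) = 8/2 ≈ 4.0000.
⌊d/(2d−n)⌋ = 4.
Plotkin bound: M ≤ 2·4 = 8.
Given |C| = 3, check: satisfied.
This |C| is below the Plotkin bound.


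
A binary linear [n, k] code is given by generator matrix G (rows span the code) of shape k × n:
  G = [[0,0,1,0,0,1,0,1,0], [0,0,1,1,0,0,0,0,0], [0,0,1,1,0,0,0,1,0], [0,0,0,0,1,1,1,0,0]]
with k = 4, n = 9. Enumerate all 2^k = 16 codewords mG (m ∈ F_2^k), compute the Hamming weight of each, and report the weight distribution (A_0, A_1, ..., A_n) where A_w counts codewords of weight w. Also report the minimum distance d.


Weight distribution: A_0 = 1, A_1 = 1, A_2 = 3, A_3 = 6, A_4 = 3, A_5 = 1, A_6 = 1. Minimum distance d = 1.

Enumerate all 2^4 = 16 messages m ∈ F_2^4.
For each, compute codeword c = mG in F_2^9, then tally its weight.
  m = 0000 → c = 000000000, weight = 0.
  m = 1000 → c = 001001010, weight = 3.
  m = 0100 → c = 001100000, weight = 2.
  m = 1100 → c = 000101010, weight = 3.
  m = 0010 → c = 001100010, weight = 3.
  m = 1010 → c = 000101000, weight = 2.
  m = 0110 → c = 000000010, weight = 1.
  m = 1110 → c = 001001000, weight = 2.
  m = 0001 → c = 000011100, weight = 3.
  m = 1001 → c = 001010110, weight = 4.
  m = 0101 → c = 001111100, weight = 5.
  m = 1101 → c = 000110110, weight = 4.
  m = 0011 → c = 001111110, weight = 6.
  m = 1011 → c = 000110100, weight = 3.
  m = 0111 → c = 000011110, weight = 4.
  m = 1111 → c = 001010100, weight = 3.
Tally weights:
  weight 0: 1 codewords.
  weight 1: 1 codewords.
  weight 2: 3 codewords.
  weight 3: 6 codewords.
  weight 4: 3 codewords.
  weight 5: 1 codewords.
  weight 6: 1 codewords.
Minimum distance d = smallest w > 0 with A_w > 0 = 1.
Sanity: Σ A_w = 16 = 2^4 = 16 ✓.


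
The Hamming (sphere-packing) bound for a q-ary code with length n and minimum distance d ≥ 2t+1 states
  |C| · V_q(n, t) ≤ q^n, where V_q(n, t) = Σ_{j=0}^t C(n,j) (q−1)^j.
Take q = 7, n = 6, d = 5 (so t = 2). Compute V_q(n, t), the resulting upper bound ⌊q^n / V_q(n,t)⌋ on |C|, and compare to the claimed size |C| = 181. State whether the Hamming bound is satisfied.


V_q(n, t) = 577, q^n = 117649, Hamming bound = 203, |C| = 181 ≤ bound (satisfied).

Step 1: Compute V_q(n, t) = Σ_{j=0}^2 C(n, j) (q−1)^j.
  j = 0: C(6,0)·(6)^0 = 1·1 = 1.
  j = 1: C(6,1)·(6)^1 = 6·6 = 36.
  j = 2: C(6,2)·(6)^2 = 15·36 = 540.
  V_q(n, t) = 1 + 36 + 540 = 577.
Step 2: q^n = 7^6 = 117649.
Step 3: Hamming bound ⌊q^n / V_q(n,t)⌋ = ⌊117649/577⌋ = 203.
Step 4: Compare |C| = 181 to 203: satisfied.
The claimed |C| lies below the Hamming bound.


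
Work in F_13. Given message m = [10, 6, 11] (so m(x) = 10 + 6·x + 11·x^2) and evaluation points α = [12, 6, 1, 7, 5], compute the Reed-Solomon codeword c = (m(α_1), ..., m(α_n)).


c = [2, 0, 1, 6, 3]

Message polynomial: m(x) = 10 + 6·x + 11·x^2 (mod 13).
For each evaluation point α_i, compute m(α_i) mod 13:
  α_1 = 12: Horner steps 11 → 8 → 2, so m(12) = 2.
  α_2 = 6: Horner steps 11 → 7 → 0, so m(6) = 0.
  α_3 = 1: Horner steps 11 → 4 → 1, so m(1) = 1.
  α_4 = 7: Horner steps 11 → 5 → 6, so m(7) = 6.
  α_5 = 5: Horner steps 11 → 9 → 3, so m(5) = 3.
Codeword c = [2, 0, 1, 6, 3] ∈ F_13^5.


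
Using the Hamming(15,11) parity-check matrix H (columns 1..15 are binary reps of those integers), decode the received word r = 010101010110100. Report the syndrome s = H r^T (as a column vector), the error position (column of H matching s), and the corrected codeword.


s = (0, 1, 0, 0)^T, error position = 4, corrected codeword c = 010001010110100

Compute s = H r^T mod 2 one row at a time:
  s_1 = 1 + 0 + 1 + 1 + 0 + 1 + 0 + 0 = 4 ≡ 0 (mod 2).
  s_2 = 1 + 0 + 1 + 0 + 0 + 1 + 0 + 0 = 3 ≡ 1 (mod 2).
  s_3 = 1 + 0 + 1 + 0 + 1 + 1 + 0 + 0 = 4 ≡ 0 (mod 2).
  s_4 = 0 + 0 + 0 + 0 + 0 + 1 + 1 + 0 = 2 ≡ 0 (mod 2).
s = (0, 1, 0, 0)^T — this equals column 4 of H (binary 0100), so error is at position 4.
Correct: flip bit 4 of r = 010101010110100 to get c = 010001010110100.


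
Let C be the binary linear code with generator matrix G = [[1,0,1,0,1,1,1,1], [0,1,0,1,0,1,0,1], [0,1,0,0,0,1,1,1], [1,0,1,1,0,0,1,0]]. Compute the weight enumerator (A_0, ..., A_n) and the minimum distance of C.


Weight distribution: A_0 = 1, A_2 = 3, A_4 = 7, A_6 = 5. Minimum distance d = 2.

Enumerate all 2^4 = 16 messages m ∈ F_2^4.
For each, compute codeword c = mG in F_2^8, then tally its weight.
  m = 0000 → c = 00000000, weight = 0.
  m = 1000 → c = 10101111, weight = 6.
  m = 0100 → c = 01010101, weight = 4.
  m = 1100 → c = 11111010, weight = 6.
  m = 0010 → c = 01000111, weight = 4.
  m = 1010 → c = 11101000, weight = 4.
  m = 0110 → c = 00010010, weight = 2.
  m = 1110 → c = 10111101, weight = 6.
  m = 0001 → c = 10110010, weight = 4.
  m = 1001 → c = 00011101, weight = 4.
  m = 0101 → c = 11100111, weight = 6.
  m = 1101 → c = 01001000, weight = 2.
  m = 0011 → c = 11110101, weight = 6.
  m = 1011 → c = 01011010, weight = 4.
  m = 0111 → c = 10100000, weight = 2.
  m = 1111 → c = 00001111, weight = 4.
Tally weights:
  weight 0: 1 codewords.
  weight 2: 3 codewords.
  weight 4: 7 codewords.
  weight 6: 5 codewords.
Minimum distance d = smallest w > 0 with A_w > 0 = 2.
Sanity: Σ A_w = 16 = 2^4 = 16 ✓.


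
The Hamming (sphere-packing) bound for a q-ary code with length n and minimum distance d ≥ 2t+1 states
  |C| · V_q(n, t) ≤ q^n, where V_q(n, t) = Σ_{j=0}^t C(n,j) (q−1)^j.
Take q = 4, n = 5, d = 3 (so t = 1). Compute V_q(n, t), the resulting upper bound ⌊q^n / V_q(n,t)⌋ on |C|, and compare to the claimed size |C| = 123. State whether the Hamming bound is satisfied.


V_q(n, t) = 16, q^n = 1024, Hamming bound = 64, |C| = 123 > bound (violated).

Step 1: Compute V_q(n, t) = Σ_{j=0}^1 C(n, j) (q−1)^j.
  j = 0: C(5,0)·(3)^0 = 1·1 = 1.
  j = 1: C(5,1)·(3)^1 = 5·3 = 15.
  V_q(n, t) = 1 + 15 = 16.
Step 2: q^n = 4^5 = 1024.
Step 3: Hamming bound ⌊q^n / V_q(n,t)⌋ = ⌊1024/16⌋ = 64.
Step 4: Compare |C| = 123 to 64: violated.
The claimed |C| lies above the Hamming bound, so no 4-ary code of length 5 with d ≥ 3 can have 123 codewords.


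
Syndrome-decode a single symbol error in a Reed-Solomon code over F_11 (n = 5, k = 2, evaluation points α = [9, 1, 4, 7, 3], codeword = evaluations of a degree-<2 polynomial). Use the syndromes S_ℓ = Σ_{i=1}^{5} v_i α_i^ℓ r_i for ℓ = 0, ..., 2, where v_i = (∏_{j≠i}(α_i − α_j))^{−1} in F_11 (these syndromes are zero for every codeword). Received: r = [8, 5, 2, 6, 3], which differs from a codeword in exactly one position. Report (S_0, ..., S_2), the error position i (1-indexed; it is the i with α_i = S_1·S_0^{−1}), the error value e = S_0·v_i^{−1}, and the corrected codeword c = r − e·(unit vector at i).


S = (4, 6, 9), error at position 4, error magnitude e = 7, c = [8, 5, 2, 10, 3].

Step 1: column multipliers v_i = (∏_{j≠i}(α_i − α_j))^{−1} mod 11.
  i = 1 (α = 9): (9−1)(9−4)(9−7)(9−3) = 8·5·2·6 = 480 ≡ 7, so v_1 = 7^{−1} = 8 (mod 11).
  i = 2 (α = 1): (1−9)(1−4)(1−7)(1−3) = (−8)·(−3)·(−6)·(−2) = 288 ≡ 2, so v_2 = 2^{−1} = 6 (mod 11).
  i = 3 (α = 4): (4−9)(4−1)(4−7)(4−3) = (−5)·3·(−3)·1 = 45 ≡ 1, so v_3 = 1^{−1} = 1 (mod 11).
  i = 4 (α = 7): (7−9)(7−1)(7−4)(7−3) = (−2)·6·3·4 = −144 ≡ 10, so v_4 = 10^{−1} = 10 (mod 11).
  i = 5 (α = 3): (3−9)(3−1)(3−4)(3−7) = (−6)·2·(−1)·(−4) = −48 ≡ 7, so v_5 = 7^{−1} = 8 (mod 11).
  v = [8, 6, 1, 10, 8].
Step 2: syndromes of r = [8, 5, 2, 6, 3] (all sums mod 11).
  S_0 = Σ v_i r_i = 8·8 + 6·5 + 1·2 + 10·6 + 8·3 = 180 ≡ 4.
  S_1 = Σ v_i α_i r_i = 8·9·8 + 6·1·5 + 1·4·2 + 10·7·6 + 8·3·3 = 1106 ≡ 6.
  α_i^2 mod 11 = [4, 1, 5, 5, 9].
  S_2 = Σ v_i α_i^2 r_i = 8·4·8 + 6·1·5 + 1·5·2 + 10·5·6 + 8·9·3 = 812 ≡ 9.
  S = (4, 6, 9) ≠ 0, so r is not a codeword (an error is present).
Step 3: locate the error. For a single error e at position i, S_ℓ = v_i·e·α_i^ℓ, so α_err = S_1/S_0.
  S_0^{−1} = 4^{−1} = 3 (mod 11), so α_err = 6·3 = 18 ≡ 7 = α_4. Error position i = 4.
  Consistency check: S_2/S_1 = 9·2 = 18 ≡ 7 = α_err ✓ (single-error assumption holds).
Step 4: error magnitude e = S_0/v_4 = S_0·∏_{j≠4}(α_4 − α_j) = 4·10 = 40 ≡ 7 (mod 11).
Step 5: correct position 4: c_4 = r_4 − e = 6 − 7 ≡ 10 (mod 11). Hence c = [8, 5, 2, 10, 3].
  Check: interpolating c through the α_i gives m(x) = 6 + 10·x (degree < 2) with m(α_i) = c_i for every i, so c is indeed a codeword.


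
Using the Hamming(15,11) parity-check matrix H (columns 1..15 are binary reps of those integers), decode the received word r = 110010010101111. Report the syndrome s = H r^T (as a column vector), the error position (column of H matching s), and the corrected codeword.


s = (0, 1, 0, 0)^T, error position = 4, corrected codeword c = 110110010101111

Compute s = H r^T mod 2 one row at a time:
  s_1 = 1 + 0 + 1 + 0 + 1 + 1 + 1 + 1 = 6 ≡ 0 (mod 2).
  s_2 = 0 + 1 + 0 + 0 + 1 + 1 + 1 + 1 = 5 ≡ 1 (mod 2).
  s_3 = 1 + 0 + 0 + 0 + 1 + 0 + 1 + 1 = 4 ≡ 0 (mod 2).
  s_4 = 1 + 0 + 1 + 0 + 0 + 0 + 1 + 1 = 4 ≡ 0 (mod 2).
s = (0, 1, 0, 0)^T — this equals column 4 of H (binary 0100), so error is at position 4.
Correct: flip bit 4 of r = 110010010101111 to get c = 110110010101111.


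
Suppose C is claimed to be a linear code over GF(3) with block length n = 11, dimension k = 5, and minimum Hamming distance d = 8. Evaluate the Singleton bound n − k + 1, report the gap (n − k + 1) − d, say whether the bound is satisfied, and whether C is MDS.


Singleton RHS = n − k + 1 = 7, slack = -1, bound violated (no such code; not MDS).

Singleton bound: d ≤ n − k + 1.
Here n = 11, k = 5, so n − k + 1 = 7.
Given d = 8, check d ≤ 7: NO.
Slack = (n − k + 1) − d = -1.
The slack is negative: d = 8 exceeds n − k + 1 = 7 by 1, so the Singleton bound is violated and no linear [11, 5, 8]_3 code can exist. In particular it is not MDS (MDS requires d = n − k + 1 exactly).
Description: the claimed parameters are [11, 5, 8]_3; such a code would be impossible (violates the Singleton bound).


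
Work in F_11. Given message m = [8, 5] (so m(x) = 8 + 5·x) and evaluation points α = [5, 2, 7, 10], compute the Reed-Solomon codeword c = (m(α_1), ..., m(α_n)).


c = [0, 7, 10, 3]

Message polynomial: m(x) = 8 + 5·x (mod 11).
For each evaluation point α_i, compute m(α_i) mod 11:
  α_1 = 5: Horner steps 5 → 0, so m(5) = 0.
  α_2 = 2: Horner steps 5 → 7, so m(2) = 7.
  α_3 = 7: Horner steps 5 → 10, so m(7) = 10.
  α_4 = 10: Horner steps 5 → 3, so m(10) = 3.
Codeword c = [0, 7, 10, 3] ∈ F_11^4.


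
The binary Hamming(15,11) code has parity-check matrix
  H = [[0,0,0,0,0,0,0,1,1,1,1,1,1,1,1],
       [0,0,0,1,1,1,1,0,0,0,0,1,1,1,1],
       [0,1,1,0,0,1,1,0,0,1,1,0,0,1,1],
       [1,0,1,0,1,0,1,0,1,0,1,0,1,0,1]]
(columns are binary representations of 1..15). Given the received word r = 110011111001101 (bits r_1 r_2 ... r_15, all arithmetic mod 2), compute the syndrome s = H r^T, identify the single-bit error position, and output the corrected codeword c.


s = (1, 0, 0, 0)^T, error position = 8, corrected codeword c = 110011101001101

Compute s = H r^T mod 2 one row at a time:
  s_1 = 1 + 1 + 0 + 0 + 1 + 1 + 0 + 1 = 5 ≡ 1 (mod 2).
  s_2 = 0 + 1 + 1 + 1 + 1 + 1 + 0 + 1 = 6 ≡ 0 (mod 2).
  s_3 = 1 + 0 + 1 + 1 + 0 + 0 + 0 + 1 = 4 ≡ 0 (mod 2).
  s_4 = 1 + 0 + 1 + 1 + 1 + 0 + 1 + 1 = 6 ≡ 0 (mod 2).
s = (1, 0, 0, 0)^T — this equals column 8 of H (binary 1000), so error is at position 8.
Correct: flip bit 8 of r = 110011111001101 to get c = 110011101001101.


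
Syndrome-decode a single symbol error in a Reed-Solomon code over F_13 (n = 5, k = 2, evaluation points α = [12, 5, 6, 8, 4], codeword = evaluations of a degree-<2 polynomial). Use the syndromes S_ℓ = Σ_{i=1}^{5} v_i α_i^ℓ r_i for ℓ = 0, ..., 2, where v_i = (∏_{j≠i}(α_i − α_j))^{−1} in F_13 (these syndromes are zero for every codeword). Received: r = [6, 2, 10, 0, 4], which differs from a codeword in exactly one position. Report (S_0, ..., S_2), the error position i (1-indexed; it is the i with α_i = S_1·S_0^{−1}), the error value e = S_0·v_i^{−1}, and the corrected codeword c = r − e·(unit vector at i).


S = (3, 12, 9), error at position 5, error magnitude e = 10, c = [6, 2, 10, 0, 7].

Step 1: column multipliers v_i = (∏_{j≠i}(α_i − α_j))^{−1} mod 13.
  i = 1 (α = 12): (12−5)(12−6)(12−8)(12−4) = 7·6·4·8 = 1344 ≡ 5, so v_1 = 5^{−1} = 8 (mod 13).
  i = 2 (α = 5): (5−12)(5−6)(5−8)(5−4) = (−7)·(−1)·(−3)·1 = −21 ≡ 5, so v_2 = 5^{−1} = 8 (mod 13).
  i = 3 (α = 6): (6−12)(6−5)(6−8)(6−4) = (−6)·1·(−2)·2 = 24 ≡ 11, so v_3 = 11^{−1} = 6 (mod 13).
  i = 4 (α = 8): (8−12)(8−5)(8−6)(8−4) = (−4)·3·2·4 = −96 ≡ 8, so v_4 = 8^{−1} = 5 (mod 13).
  i = 5 (α = 4): (4−12)(4−5)(4−6)(4−8) = (−8)·(−1)·(−2)·(−4) = 64 ≡ 12, so v_5 = 12^{−1} = 12 (mod 13).
  v = [8, 8, 6, 5, 12].
Step 2: syndromes of r = [6, 2, 10, 0, 4] (all sums mod 13).
  S_0 = Σ v_i r_i = 8·6 + 8·2 + 6·10 + 5·0 + 12·4 = 172 ≡ 3.
  S_1 = Σ v_i α_i r_i = 8·12·6 + 8·5·2 + 6·6·10 + 5·8·0 + 12·4·4 = 1208 ≡ 12.
  α_i^2 mod 13 = [1, 12, 10, 12, 3].
  S_2 = Σ v_i α_i^2 r_i = 8·1·6 + 8·12·2 + 6·10·10 + 5·12·0 + 12·3·4 = 984 ≡ 9.
  S = (3, 12, 9) ≠ 0, so r is not a codeword (an error is present).
Step 3: locate the error. For a single error e at position i, S_ℓ = v_i·e·α_i^ℓ, so α_err = S_1/S_0.
  S_0^{−1} = 3^{−1} = 9 (mod 13), so α_err = 12·9 = 108 ≡ 4 = α_5. Error position i = 5.
  Consistency check: S_2/S_1 = 9·12 = 108 ≡ 4 = α_err ✓ (single-error assumption holds).
Step 4: error magnitude e = S_0/v_5 = S_0·∏_{j≠5}(α_5 − α_j) = 3·12 = 36 ≡ 10 (mod 13).
Step 5: correct position 5: c_5 = r_5 − e = 4 − 10 ≡ 7 (mod 13). Hence c = [6, 2, 10, 0, 7].
  Check: interpolating c through the α_i gives m(x) = 1 + 8·x (degree < 2) with m(α_i) = c_i for every i, so c is indeed a codeword.


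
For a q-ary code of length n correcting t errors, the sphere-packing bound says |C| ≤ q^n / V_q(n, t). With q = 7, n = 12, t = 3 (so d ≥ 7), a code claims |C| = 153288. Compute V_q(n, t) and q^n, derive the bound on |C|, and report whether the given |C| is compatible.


V_q(n, t) = 49969, q^n = 13841287201, Hamming bound = 276997, |C| = 153288 ≤ bound (satisfied).

Step 1: Compute V_q(n, t) = Σ_{j=0}^3 C(n, j) (q−1)^j.
  j = 0: C(12,0)·(6)^0 = 1·1 = 1.
  j = 1: C(12,1)·(6)^1 = 12·6 = 72.
  j = 2: C(12,2)·(6)^2 = 66·36 = 2376.
  j = 3: C(12,3)·(6)^3 = 220·216 = 47520.
  V_q(n, t) = 1 + 72 + 2376 + 47520 = 49969.
Step 2: q^n = 7^12 = 13841287201.
Step 3: Hamming bound ⌊q^n / V_q(n,t)⌋ = ⌊13841287201/49969⌋ = 276997.
Step 4: Compare |C| = 153288 to 276997: satisfied.
The claimed |C| lies below the Hamming bound.


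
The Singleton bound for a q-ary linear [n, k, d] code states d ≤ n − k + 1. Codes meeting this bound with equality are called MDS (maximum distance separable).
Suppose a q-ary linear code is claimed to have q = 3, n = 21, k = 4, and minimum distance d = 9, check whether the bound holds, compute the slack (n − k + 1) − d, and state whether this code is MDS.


Singleton RHS = n − k + 1 = 18, slack = 9, bound satisfied, not MDS.

Singleton bound: d ≤ n − k + 1.
Here n = 21, k = 4, so n − k + 1 = 18.
Given d = 9, check d ≤ 18: YES.
Slack = (n − k + 1) − d = 9.
The code is NOT MDS (slack = 9 > 0).
Description: the claimed parameters are [21, 4, 9]_3; such a code would be non-MDS.


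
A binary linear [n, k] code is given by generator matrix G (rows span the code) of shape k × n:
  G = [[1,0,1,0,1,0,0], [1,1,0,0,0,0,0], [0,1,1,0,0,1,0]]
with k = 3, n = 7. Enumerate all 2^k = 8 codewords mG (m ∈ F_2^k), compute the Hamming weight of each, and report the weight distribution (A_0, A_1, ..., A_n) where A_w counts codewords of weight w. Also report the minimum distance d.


Weight distribution: A_0 = 1, A_2 = 2, A_3 = 4, A_4 = 1. Minimum distance d = 2.

Enumerate all 2^3 = 8 messages m ∈ F_2^3.
For each, compute codeword c = mG in F_2^7, then tally its weight.
  m = 000 → c = 0000000, weight = 0.
  m = 100 → c = 1010100, weight = 3.
  m = 010 → c = 1100000, weight = 2.
  m = 110 → c = 0110100, weight = 3.
  m = 001 → c = 0110010, weight = 3.
  m = 101 → c = 1100110, weight = 4.
  m = 011 → c = 1010010, weight = 3.
  m = 111 → c = 0000110, weight = 2.
Tally weights:
  weight 0: 1 codewords.
  weight 2: 2 codewords.
  weight 3: 4 codewords.
  weight 4: 1 codewords.
Minimum distance d = smallest w > 0 with A_w > 0 = 2.
Sanity: Σ A_w = 8 = 2^3 = 8 ✓.


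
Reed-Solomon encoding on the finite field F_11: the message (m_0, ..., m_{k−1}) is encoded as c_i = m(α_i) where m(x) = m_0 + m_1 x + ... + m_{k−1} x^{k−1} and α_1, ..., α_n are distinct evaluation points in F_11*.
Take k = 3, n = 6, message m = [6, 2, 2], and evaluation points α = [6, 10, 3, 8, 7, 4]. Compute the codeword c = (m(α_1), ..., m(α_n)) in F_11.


c = [2, 6, 8, 7, 8, 2]

Message polynomial: m(x) = 6 + 2·x + 2·x^2 (mod 11).
For each evaluation point α_i, compute m(α_i) mod 11:
  α_1 = 6: Horner steps 2 → 3 → 2, so m(6) = 2.
  α_2 = 10: Horner steps 2 → 0 → 6, so m(10) = 6.
  α_3 = 3: Horner steps 2 → 8 → 8, so m(3) = 8.
  α_4 = 8: Horner steps 2 → 7 → 7, so m(8) = 7.
  α_5 = 7: Horner steps 2 → 5 → 8, so m(7) = 8.
  α_6 = 4: Horner steps 2 → 10 → 2, so m(4) = 2.
Codeword c = [2, 6, 8, 7, 8, 2] ∈ F_11^6.


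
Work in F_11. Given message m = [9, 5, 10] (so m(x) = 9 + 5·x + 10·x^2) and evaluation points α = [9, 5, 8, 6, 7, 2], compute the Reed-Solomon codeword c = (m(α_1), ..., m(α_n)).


c = [6, 9, 7, 3, 6, 4]

Message polynomial: m(x) = 9 + 5·x + 10·x^2 (mod 11).
For each evaluation point α_i, compute m(α_i) mod 11:
  α_1 = 9: Horner steps 10 → 7 → 6, so m(9) = 6.
  α_2 = 5: Horner steps 10 → 0 → 9, so m(5) = 9.
  α_3 = 8: Horner steps 10 → 8 → 7, so m(8) = 7.
  α_4 = 6: Horner steps 10 → 10 → 3, so m(6) = 3.
  α_5 = 7: Horner steps 10 → 9 → 6, so m(7) = 6.
  α_6 = 2: Horner steps 10 → 3 → 4, so m(2) = 4.
Codeword c = [6, 9, 7, 3, 6, 4] ∈ F_11^6.


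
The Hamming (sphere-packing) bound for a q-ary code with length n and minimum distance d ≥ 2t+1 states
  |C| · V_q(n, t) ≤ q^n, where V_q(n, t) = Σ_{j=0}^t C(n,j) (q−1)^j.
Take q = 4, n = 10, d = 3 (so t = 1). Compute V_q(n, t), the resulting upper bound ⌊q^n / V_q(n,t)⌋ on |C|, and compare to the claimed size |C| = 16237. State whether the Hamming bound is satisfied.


V_q(n, t) = 31, q^n = 1048576, Hamming bound = 33825, |C| = 16237 ≤ bound (satisfied).

Step 1: Compute V_q(n, t) = Σ_{j=0}^1 C(n, j) (q−1)^j.
  j = 0: C(10,0)·(3)^0 = 1·1 = 1.
  j = 1: C(10,1)·(3)^1 = 10·3 = 30.
  V_q(n, t) = 1 + 30 = 31.
Step 2: q^n = 4^10 = 1048576.
Step 3: Hamming bound ⌊q^n / V_q(n,t)⌋ = ⌊1048576/31⌋ = 33825.
Step 4: Compare |C| = 16237 to 33825: satisfied.
The claimed |C| lies below the Hamming bound.


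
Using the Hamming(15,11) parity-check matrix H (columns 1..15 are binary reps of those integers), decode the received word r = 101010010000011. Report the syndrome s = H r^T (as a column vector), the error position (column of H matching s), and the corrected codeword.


s = (1, 1, 1, 0)^T, error position = 14, corrected codeword c = 101010010000001

Compute s = H r^T mod 2 one row at a time:
  s_1 = 1 + 0 + 0 + 0 + 0 + 0 + 1 + 1 = 3 ≡ 1 (mod 2).
  s_2 = 0 + 1 + 0 + 0 + 0 + 0 + 1 + 1 = 3 ≡ 1 (mod 2).
  s_3 = 0 + 1 + 0 + 0 + 0 + 0 + 1 + 1 = 3 ≡ 1 (mod 2).
  s_4 = 1 + 1 + 1 + 0 + 0 + 0 + 0 + 1 = 4 ≡ 0 (mod 2).
s = (1, 1, 1, 0)^T — this equals column 14 of H (binary 1110), so error is at position 14.
Correct: flip bit 14 of r = 101010010000011 to get c = 101010010000001.
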